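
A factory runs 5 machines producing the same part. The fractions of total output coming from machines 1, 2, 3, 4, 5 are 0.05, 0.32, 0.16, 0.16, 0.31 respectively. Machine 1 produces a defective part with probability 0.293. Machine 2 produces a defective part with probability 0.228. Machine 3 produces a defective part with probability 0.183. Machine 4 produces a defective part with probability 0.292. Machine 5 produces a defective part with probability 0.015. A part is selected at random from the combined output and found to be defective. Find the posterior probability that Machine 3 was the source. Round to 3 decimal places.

Posterior probability ≈ 0.174

P(defective|M1) = 0.293; P(defective|M2) = 0.228; P(defective|M3) = 0.183; P(defective|M4) = 0.292; P(defective|M5) = 0.015.
Prior × likelihood for each source: 0.05·0.293=0.01465, 0.32·0.228=0.07296, 0.16·0.183=0.02928, 0.16·0.292=0.04672, 0.31·0.015=0.004650. Summing gives P(defective) = 0.16826.
P(Machine 3 | defective) = 0.02928 / 0.16826 = 0.174.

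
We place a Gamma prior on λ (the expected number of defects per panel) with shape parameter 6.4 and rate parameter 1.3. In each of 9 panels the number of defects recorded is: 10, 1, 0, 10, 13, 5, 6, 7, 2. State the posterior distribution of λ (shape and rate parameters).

Total count ∑xᵢ = 54 over n = 9 panels.
Gamma is conjugate to the Poisson likelihood: posterior is Gamma(shape = 6.4+54 = 60.4, rate = 1.3+9 = 10.3).

Posterior: Gamma(shape=60.4, rate=10.3)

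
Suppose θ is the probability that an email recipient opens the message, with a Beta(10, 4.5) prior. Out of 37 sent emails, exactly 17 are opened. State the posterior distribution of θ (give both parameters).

Posterior: Beta(27, 24.5)

The binomial likelihood is conjugate to the Beta prior: with 17 successes and 20 failures, the posterior is Beta(10+17, 4.5+20) = Beta(27, 24.5).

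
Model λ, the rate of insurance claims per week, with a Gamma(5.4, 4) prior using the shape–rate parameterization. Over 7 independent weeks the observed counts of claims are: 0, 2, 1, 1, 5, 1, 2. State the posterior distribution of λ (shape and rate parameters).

Posterior: Gamma(shape=17.4, rate=11)

The Poisson likelihood adds the total count to the shape and the number of exposure periods to the rate. Here ∑xᵢ = 12 and n = 7, so shape 5.4→17.4 and rate 4→11.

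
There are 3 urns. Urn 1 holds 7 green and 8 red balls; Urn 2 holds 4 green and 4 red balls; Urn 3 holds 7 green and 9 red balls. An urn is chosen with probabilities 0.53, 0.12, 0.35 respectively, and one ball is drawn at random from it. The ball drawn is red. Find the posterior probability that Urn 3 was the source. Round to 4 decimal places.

Tabulate prior·likelihood by source: [1] prior 0.53, lik 0.5333, product 0.2827; [2] prior 0.12, lik 0.5, product 0.06000; [3] prior 0.35, lik 0.5625, product 0.1969.
Normalizing constant = 0.53954; the posterior for Urn 3 is its product over the sum, 0.1969/0.53954 = 0.3649.

Posterior probability ≈ 0.3649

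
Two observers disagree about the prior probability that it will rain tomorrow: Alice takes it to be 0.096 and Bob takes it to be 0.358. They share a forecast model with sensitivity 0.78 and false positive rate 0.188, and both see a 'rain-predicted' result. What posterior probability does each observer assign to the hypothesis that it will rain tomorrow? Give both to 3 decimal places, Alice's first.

Alice: 0.306; Bob: 0.698

The likelihood ratio for a 'rain-predicted' result is 0.78/0.188 = 4.1489.
Alice: prior odds 0.096/0.904 = 0.10619; posterior odds 0.44059; posterior probability 0.306.
Bob: prior odds 0.358/0.642 = 0.55763; posterior odds 2.3136; posterior probability 0.698.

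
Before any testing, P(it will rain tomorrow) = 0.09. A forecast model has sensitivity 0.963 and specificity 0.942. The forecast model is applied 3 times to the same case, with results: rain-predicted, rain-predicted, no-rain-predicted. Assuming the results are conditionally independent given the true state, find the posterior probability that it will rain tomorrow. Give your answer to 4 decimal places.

Let H be the event that it will rain tomorrow; start with P(H) = 0.09. P('rain-predicted'|H) = 0.963, P('rain-predicted'|¬H) = 0.058.
Update on result 1 ('rain-predicted'): P(H) ← 0.963·0.0900 / (0.963·0.0900 + 0.058·0.9100) = 0.086670/0.13945 = 0.6215.
Update on result 2 ('rain-predicted'): P(H) ← 0.963·0.6215 / (0.963·0.6215 + 0.058·0.3785) = 0.59852/0.62047 = 0.9646.
Update on result 3 ('no-rain-predicted'): P(H) ← 0.037·0.9646 / (0.037·0.9646 + 0.942·0.0354) = 0.035691/0.069019 = 0.5171.

Posterior P(H) ≈ 0.5171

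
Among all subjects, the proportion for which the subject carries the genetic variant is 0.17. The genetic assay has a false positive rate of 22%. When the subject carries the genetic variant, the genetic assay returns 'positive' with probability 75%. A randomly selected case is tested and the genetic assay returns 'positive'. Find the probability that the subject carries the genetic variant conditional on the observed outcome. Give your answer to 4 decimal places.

Let H be the event that the subject carries the genetic variant. P(H) = 0.17, so P(¬H) = 0.83. With E the 'positive' result, P(E|H) = 0.75 and P(E|¬H) = 0.22.
P(E) = 0.75·0.17 + 0.22·0.83 = 0.12750 + 0.18260 = 0.31010.
By Bayes' theorem, P(H|E) = 0.12750 / 0.31010 = 0.4112.

P(H | E) ≈ 0.4112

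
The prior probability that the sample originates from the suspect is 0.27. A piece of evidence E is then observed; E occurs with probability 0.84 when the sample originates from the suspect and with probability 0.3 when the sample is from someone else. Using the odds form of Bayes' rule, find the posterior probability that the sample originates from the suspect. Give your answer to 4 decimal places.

Posterior probability ≈ 0.5087

Prior odds = 0.27/(1−0.27) = 0.36986.
Likelihood ratio for E = 0.84/0.3 = 2.8000.
Posterior odds = prior odds × LR = 1.0356.
Posterior probability = odds/(1+odds) = 1.0356/2.0356 = 0.5087.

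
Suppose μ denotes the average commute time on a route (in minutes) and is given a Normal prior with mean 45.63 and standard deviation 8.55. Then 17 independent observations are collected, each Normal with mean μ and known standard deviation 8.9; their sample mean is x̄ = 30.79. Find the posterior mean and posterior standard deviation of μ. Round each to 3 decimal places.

Prior precision 1/τ₀² = 1/8.55² = 0.0136794; data precision n/σ² = 17/8.9² = 0.214619.
Posterior precision = 0.0136794 + 0.214619 = 0.228299, giving posterior SD = 1/√0.228299 = 2.093.
Posterior mean = (0.0136794·45.63 + 0.214619·30.79) / 0.228299 = 31.679.

Posterior mean ≈ 31.679; posterior SD ≈ 2.093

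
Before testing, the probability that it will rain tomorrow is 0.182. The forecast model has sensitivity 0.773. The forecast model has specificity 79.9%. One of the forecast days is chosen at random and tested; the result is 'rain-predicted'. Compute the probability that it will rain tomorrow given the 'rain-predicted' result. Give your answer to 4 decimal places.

Write H for 'it will rain tomorrow'. Prior odds H:¬H = 0.182/0.818 = 0.22249. For the 'rain-predicted' outcome, the likelihood ratio is 0.773/0.201 = 3.8458.
Posterior odds = 0.22249 × 3.8458 = 0.85566, so P(H|E) = 0.85566/(1+0.85566) = 0.4611.

P(H | E) ≈ 0.4611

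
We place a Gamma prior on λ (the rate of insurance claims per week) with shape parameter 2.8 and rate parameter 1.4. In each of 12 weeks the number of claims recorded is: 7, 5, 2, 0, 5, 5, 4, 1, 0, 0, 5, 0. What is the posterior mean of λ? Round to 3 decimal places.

Total count ∑xᵢ = 34 over n = 12 weeks.
Gamma is conjugate to the Poisson likelihood: posterior is Gamma(shape = 2.8+34 = 36.8, rate = 1.4+12 = 13.4).
E[λ | data] = 36.8/13.4 = 2.746.

Posterior mean ≈ 2.746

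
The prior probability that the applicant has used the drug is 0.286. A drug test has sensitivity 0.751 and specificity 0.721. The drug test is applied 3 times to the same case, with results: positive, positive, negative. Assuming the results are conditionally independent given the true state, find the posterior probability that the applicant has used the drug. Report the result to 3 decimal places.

Posterior P(H) ≈ 0.501

Let H be the event that the applicant has used the drug; start with P(H) = 0.286. P('positive'|H) = 0.751, P('positive'|¬H) = 0.279.
Update on result 1 ('positive'): P(H) ← 0.751·0.2860 / (0.751·0.2860 + 0.279·0.7140) = 0.21479/0.41399 = 0.5188.
Update on result 2 ('positive'): P(H) ← 0.751·0.5188 / (0.751·0.5188 + 0.279·0.4812) = 0.38963/0.52388 = 0.7437.
Update on result 3 ('negative'): P(H) ← 0.249·0.7437 / (0.249·0.7437 + 0.721·0.2563) = 0.18519/0.36995 = 0.5006.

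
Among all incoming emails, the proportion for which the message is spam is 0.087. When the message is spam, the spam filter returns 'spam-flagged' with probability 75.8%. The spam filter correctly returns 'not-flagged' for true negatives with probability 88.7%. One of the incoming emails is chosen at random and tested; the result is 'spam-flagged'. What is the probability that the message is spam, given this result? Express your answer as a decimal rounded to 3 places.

Write H for 'the message is spam'. Prior odds H:¬H = 0.087/0.913 = 0.095290. For the 'spam-flagged' outcome, the likelihood ratio is 0.758/0.113 = 6.7080.
Posterior odds = 0.095290 × 6.7080 = 0.63920, so P(H|E) = 0.63920/(1+0.63920) = 0.390.

P(H | E) ≈ 0.390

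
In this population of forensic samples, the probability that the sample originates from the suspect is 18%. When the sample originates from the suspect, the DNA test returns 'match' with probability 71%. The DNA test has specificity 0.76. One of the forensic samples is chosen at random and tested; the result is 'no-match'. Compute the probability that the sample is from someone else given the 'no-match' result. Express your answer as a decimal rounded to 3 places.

Let H be the event that the sample originates from the suspect. P(H) = 0.18, so P(¬H) = 0.82. With E the 'no-match' result, P(E|H) = 0.29 and P(E|¬H) = 0.76.
P(E) = 0.29·0.18 + 0.76·0.82 = 0.052200 + 0.62320 = 0.67540.
By Bayes' theorem, P(H|E) = 0.052200 / 0.67540 = 0.077. Hence P(¬H|E) = 1 − 0.077 = 0.923.

P(¬H | E) ≈ 0.923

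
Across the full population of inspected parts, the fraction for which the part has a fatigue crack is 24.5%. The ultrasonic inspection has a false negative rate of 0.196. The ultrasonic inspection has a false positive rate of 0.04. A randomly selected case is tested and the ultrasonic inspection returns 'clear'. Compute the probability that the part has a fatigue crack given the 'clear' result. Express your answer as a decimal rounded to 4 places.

P(H | E) ≈ 0.0621

Write H for 'the part has a fatigue crack'. Prior odds H:¬H = 0.245/0.755 = 0.32450. For the 'clear' outcome, the likelihood ratio is 0.196/0.96 = 0.20417.
Posterior odds = 0.32450 × 0.20417 = 0.066253, so P(H|E) = 0.066253/(1+0.066253) = 0.0621.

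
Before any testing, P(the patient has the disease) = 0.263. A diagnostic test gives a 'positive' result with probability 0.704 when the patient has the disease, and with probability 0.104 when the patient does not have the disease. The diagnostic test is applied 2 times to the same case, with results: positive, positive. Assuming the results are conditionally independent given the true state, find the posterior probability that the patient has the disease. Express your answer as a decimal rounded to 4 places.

Posterior P(H) ≈ 0.9424

With H the event that the patient has the disease, the joint likelihood of the observed sequence is P(data|H) = 0.704·0.704 = 0.49562 and P(data|¬H) = 0.104·0.104 = 0.010816.
Bayes: P(H|data) = 0.263·0.49562 / (0.263·0.49562 + 0.737·0.010816) = 0.13035/0.13832 = 0.9424.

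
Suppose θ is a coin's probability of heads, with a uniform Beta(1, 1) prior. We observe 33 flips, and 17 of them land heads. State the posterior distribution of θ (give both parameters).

Posterior: Beta(18, 17)

Observing 17 successes and 16 failures updates Beta(1, 1) by adding the success and failure counts to the two shape parameters: α = 1+17 = 18, β = 1+16 = 17.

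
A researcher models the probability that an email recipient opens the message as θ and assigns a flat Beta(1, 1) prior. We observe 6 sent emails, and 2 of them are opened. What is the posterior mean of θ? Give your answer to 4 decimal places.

Observing 2 successes and 4 failures updates Beta(1, 1) by adding the success and failure counts to the two shape parameters: α = 1+2 = 3, β = 1+4 = 5.
Posterior mean = α/(α+β) = 3/8 = 0.3750.

Posterior mean ≈ 0.3750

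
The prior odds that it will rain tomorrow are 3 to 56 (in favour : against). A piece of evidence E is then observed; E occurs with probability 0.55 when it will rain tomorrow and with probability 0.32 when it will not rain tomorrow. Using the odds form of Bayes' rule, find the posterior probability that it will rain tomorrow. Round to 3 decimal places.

Prior odds = 3/56 = 0.053571. In log-odds, ln(0.053571) = -2.9267.
Add log likelihood ratio: ln(1.7188) = 0.54160.
Posterior log-odds = -2.3851, so posterior odds = exp(-2.3851) = 0.092076. Converting, P(H|E) = 0.092076/1.0921 = 0.084.

Posterior probability ≈ 0.084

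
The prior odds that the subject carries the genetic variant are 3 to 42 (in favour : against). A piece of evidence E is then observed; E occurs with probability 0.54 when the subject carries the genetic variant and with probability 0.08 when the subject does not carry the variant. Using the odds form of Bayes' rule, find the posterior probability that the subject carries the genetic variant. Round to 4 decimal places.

Posterior probability ≈ 0.3253

Prior odds = 3/42 = 0.071429.
Likelihood ratio for E = 0.54/0.08 = 6.7500.
Posterior odds = prior odds × LR = 0.48214.
Posterior probability = odds/(1+odds) = 0.48214/1.4821 = 0.3253.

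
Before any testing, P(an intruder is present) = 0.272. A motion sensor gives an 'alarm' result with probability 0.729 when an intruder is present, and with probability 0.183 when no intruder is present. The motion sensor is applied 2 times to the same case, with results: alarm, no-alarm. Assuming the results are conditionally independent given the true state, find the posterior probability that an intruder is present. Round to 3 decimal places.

With H the event that an intruder is present, the joint likelihood of the observed sequence is P(data|H) = 0.729·0.271 = 0.19756 and P(data|¬H) = 0.183·0.817 = 0.14951.
Bayes: P(H|data) = 0.272·0.19756 / (0.272·0.19756 + 0.728·0.14951) = 0.053736/0.16258 = 0.3305.

Posterior P(H) ≈ 0.331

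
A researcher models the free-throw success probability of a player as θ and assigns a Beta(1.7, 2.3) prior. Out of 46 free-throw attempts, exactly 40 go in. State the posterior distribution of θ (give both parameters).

Observing 40 successes and 6 failures updates Beta(1.7, 2.3) by adding the success and failure counts to the two shape parameters: α = 1.7+40 = 41.7, β = 2.3+6 = 8.3.

Posterior: Beta(41.7, 8.3)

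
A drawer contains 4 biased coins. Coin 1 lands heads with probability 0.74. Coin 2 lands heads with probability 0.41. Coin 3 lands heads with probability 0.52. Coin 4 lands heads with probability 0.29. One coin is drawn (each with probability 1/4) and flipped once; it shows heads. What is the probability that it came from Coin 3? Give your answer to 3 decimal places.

Tabulate prior·likelihood by source: [1] prior 0.25, lik 0.74, product 0.1850; [2] prior 0.25, lik 0.41, product 0.1025; [3] prior 0.25, lik 0.52, product 0.1300; [4] prior 0.25, lik 0.29, product 0.07250.
Normalizing constant = 0.49000; the posterior for Coin 3 is its product over the sum, 0.1300/0.49000 = 0.265.

Posterior probability ≈ 0.265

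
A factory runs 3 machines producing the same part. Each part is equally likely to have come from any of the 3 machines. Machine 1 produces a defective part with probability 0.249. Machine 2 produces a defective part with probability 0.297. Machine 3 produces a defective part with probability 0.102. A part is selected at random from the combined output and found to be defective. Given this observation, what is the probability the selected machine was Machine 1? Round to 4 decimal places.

P(defective|M1) = 0.249; P(defective|M2) = 0.297; P(defective|M3) = 0.102.
Prior × likelihood for each source: 0.333333·0.249=0.08300, 0.333333·0.297=0.09900, 0.333333·0.102=0.03400. Summing gives P(defective) = 0.21600.
P(Machine 1 | defective) = 0.08300 / 0.21600 = 0.3843.

Posterior probability ≈ 0.3843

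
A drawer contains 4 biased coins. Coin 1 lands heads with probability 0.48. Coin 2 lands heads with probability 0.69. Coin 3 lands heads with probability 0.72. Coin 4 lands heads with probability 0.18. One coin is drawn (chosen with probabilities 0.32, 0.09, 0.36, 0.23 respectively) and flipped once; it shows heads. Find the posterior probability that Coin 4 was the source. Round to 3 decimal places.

Tabulate prior·likelihood by source: [1] prior 0.32, lik 0.48, product 0.1536; [2] prior 0.09, lik 0.69, product 0.06210; [3] prior 0.36, lik 0.72, product 0.2592; [4] prior 0.23, lik 0.18, product 0.04140.
Normalizing constant = 0.51630; the posterior for Coin 4 is its product over the sum, 0.04140/0.51630 = 0.080.

Posterior probability ≈ 0.080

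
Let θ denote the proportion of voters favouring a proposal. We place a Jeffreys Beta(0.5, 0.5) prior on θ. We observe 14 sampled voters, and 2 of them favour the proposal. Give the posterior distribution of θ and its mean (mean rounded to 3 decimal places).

Observing 2 successes and 12 failures updates Beta(0.5, 0.5) by adding the success and failure counts to the two shape parameters: α = 0.5+2 = 2.5, β = 0.5+12 = 12.5.
Posterior mean = α/(α+β) = 2.5/15 = 0.167.

Posterior: Beta(2.5, 12.5); mean ≈ 0.167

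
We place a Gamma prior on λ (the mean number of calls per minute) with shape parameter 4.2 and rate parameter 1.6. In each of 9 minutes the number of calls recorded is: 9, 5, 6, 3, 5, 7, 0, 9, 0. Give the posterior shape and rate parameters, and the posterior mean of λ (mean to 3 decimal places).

Posterior: Gamma(shape=48.2, rate=10.6); mean ≈ 4.547

Total count ∑xᵢ = 44 over n = 9 minutes.
Gamma is conjugate to the Poisson likelihood: posterior is Gamma(shape = 4.2+44 = 48.2, rate = 1.6+9 = 10.6).
Posterior mean = shape/rate = 48.2/10.6 = 4.547.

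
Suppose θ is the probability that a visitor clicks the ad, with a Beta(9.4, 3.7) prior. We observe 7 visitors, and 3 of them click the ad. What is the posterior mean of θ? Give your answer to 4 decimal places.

The binomial likelihood is conjugate to the Beta prior: with 3 successes and 4 failures, the posterior is Beta(9.4+3, 3.7+4) = Beta(12.4, 7.7).
E[θ | data] = 12.4/(12.4+7.7) = 0.6169.

Posterior mean ≈ 0.6169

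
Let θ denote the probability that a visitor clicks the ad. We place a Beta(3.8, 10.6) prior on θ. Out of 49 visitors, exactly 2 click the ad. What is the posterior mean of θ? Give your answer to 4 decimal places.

Posterior mean ≈ 0.0915

The binomial likelihood is conjugate to the Beta prior: with 2 successes and 47 failures, the posterior is Beta(3.8+2, 10.6+47) = Beta(5.8, 57.6).
E[θ | data] = 5.8/(5.8+57.6) = 0.0915.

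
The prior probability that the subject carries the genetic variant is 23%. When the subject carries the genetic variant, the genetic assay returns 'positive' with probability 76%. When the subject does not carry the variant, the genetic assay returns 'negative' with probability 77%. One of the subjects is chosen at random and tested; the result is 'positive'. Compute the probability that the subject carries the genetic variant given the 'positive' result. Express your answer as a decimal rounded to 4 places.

P(H | E) ≈ 0.4967

Let H be the event that the subject carries the genetic variant. P(H) = 0.23, so P(¬H) = 0.77. With E the 'positive' result, P(E|H) = 0.76 and P(E|¬H) = 0.23.
P(E) = 0.76·0.23 + 0.23·0.77 = 0.17480 + 0.17710 = 0.35190.
By Bayes' theorem, P(H|E) = 0.17480 / 0.35190 = 0.4967.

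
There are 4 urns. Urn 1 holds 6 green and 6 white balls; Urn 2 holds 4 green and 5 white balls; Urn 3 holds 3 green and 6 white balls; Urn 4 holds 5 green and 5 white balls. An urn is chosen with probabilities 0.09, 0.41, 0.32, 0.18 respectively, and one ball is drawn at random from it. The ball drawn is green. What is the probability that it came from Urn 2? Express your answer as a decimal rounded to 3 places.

P(green|Urn 1) = 0.5; P(green|Urn 2) = 0.4444; P(green|Urn 3) = 0.3333; P(green|Urn 4) = 0.5.
Prior × likelihood for each source: 0.09·0.5=0.04500, 0.41·0.4444=0.1822, 0.32·0.3333=0.1067, 0.18·0.5=0.09000. Summing gives P(green) = 0.42389.
P(Urn 2 | green) = 0.1822 / 0.42389 = 0.430.

Posterior probability ≈ 0.430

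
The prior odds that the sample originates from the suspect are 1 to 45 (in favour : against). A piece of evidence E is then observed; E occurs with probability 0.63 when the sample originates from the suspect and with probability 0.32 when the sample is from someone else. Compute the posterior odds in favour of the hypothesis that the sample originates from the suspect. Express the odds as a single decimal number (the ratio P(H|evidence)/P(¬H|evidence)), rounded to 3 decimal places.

Posterior odds ≈ 0.044

Prior odds = 1/45 = 0.022222.
Likelihood ratio for E = 0.63/0.32 = 1.9688.
Posterior odds = prior odds × LR = 0.043750.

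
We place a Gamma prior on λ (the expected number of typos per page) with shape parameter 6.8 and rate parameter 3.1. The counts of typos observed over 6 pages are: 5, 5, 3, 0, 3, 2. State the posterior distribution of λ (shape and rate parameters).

The Poisson likelihood adds the total count to the shape and the number of exposure periods to the rate. Here ∑xᵢ = 18 and n = 6, so shape 6.8→24.8 and rate 3.1→9.1.

Posterior: Gamma(shape=24.8, rate=9.1)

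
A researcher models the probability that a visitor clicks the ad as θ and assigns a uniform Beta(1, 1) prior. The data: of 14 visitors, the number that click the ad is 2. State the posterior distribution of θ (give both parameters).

Posterior: Beta(3, 13)

Observing 2 successes and 12 failures updates Beta(1, 1) by adding the success and failure counts to the two shape parameters: α = 1+2 = 3, β = 1+12 = 13.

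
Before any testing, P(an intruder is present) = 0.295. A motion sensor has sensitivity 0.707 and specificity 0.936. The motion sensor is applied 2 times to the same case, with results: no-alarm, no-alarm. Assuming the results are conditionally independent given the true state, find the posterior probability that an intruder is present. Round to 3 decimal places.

Posterior P(H) ≈ 0.039

With H the event that an intruder is present, the joint likelihood of the observed sequence is P(data|H) = 0.293·0.293 = 0.085849 and P(data|¬H) = 0.936·0.936 = 0.87610.
Bayes: P(H|data) = 0.295·0.085849 / (0.295·0.085849 + 0.705·0.87610) = 0.025325/0.64297 = 0.0394.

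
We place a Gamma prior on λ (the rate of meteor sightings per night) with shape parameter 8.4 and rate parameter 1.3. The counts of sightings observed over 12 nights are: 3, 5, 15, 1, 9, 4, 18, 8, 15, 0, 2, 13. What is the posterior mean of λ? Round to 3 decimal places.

The Poisson likelihood adds the total count to the shape and the number of exposure periods to the rate. Here ∑xᵢ = 93 and n = 12, so shape 8.4→101.4 and rate 1.3→13.3.
E[λ | data] = 101.4/13.3 = 7.624.

Posterior mean ≈ 7.624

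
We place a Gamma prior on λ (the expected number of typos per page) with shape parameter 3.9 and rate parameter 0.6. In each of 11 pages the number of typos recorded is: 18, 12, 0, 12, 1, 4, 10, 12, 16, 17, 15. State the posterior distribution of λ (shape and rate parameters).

The Poisson likelihood adds the total count to the shape and the number of exposure periods to the rate. Here ∑xᵢ = 117 and n = 11, so shape 3.9→120.9 and rate 0.6→11.6.

Posterior: Gamma(shape=120.9, rate=11.6)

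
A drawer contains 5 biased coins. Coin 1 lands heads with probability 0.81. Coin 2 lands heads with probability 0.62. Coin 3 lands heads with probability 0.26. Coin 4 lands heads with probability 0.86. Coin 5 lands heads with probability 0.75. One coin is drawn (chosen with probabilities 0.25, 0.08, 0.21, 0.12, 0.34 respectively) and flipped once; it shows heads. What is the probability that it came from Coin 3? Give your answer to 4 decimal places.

P(heads|C1) = 0.81; P(heads|C2) = 0.62; P(heads|C3) = 0.26; P(heads|C4) = 0.86; P(heads|C5) = 0.75.
Prior × likelihood for each source: 0.25·0.81=0.2025, 0.08·0.62=0.04960, 0.21·0.26=0.05460, 0.12·0.86=0.1032, 0.34·0.75=0.2550. Summing gives P(heads) = 0.66490.
P(Coin 3 | heads) = 0.05460 / 0.66490 = 0.0821.

Posterior probability ≈ 0.0821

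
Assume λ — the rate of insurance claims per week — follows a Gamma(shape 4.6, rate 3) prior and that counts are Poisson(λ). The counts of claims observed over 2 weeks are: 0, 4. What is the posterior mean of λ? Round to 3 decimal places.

Posterior mean ≈ 1.720

The Poisson likelihood adds the total count to the shape and the number of exposure periods to the rate. Here ∑xᵢ = 4 and n = 2, so shape 4.6→8.6 and rate 3→5.
E[λ | data] = 8.6/5 = 1.720.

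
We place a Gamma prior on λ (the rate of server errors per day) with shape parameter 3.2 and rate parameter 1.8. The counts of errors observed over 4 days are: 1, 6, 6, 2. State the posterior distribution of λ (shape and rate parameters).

Posterior: Gamma(shape=18.2, rate=5.8)

The Poisson likelihood adds the total count to the shape and the number of exposure periods to the rate. Here ∑xᵢ = 15 and n = 4, so shape 3.2→18.2 and rate 1.8→5.8.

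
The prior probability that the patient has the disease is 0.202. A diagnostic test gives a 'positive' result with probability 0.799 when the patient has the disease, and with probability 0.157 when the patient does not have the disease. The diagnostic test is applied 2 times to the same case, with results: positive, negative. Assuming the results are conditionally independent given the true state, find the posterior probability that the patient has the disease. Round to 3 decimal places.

Posterior P(H) ≈ 0.235

With H the event that the patient has the disease, the joint likelihood of the observed sequence is P(data|H) = 0.799·0.201 = 0.16060 and P(data|¬H) = 0.157·0.843 = 0.13235.
Bayes: P(H|data) = 0.202·0.16060 / (0.202·0.16060 + 0.798·0.13235) = 0.032441/0.13806 = 0.2350.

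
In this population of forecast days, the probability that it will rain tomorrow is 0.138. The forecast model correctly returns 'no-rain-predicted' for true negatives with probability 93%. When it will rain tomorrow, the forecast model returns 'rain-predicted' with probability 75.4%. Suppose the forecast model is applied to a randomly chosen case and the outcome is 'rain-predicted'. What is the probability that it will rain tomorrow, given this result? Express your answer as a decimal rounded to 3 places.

Write H for 'it will rain tomorrow'. Prior odds H:¬H = 0.138/0.862 = 0.16009. For the 'rain-predicted' outcome, the likelihood ratio is 0.754/0.07 = 10.771.
Posterior odds = 0.16009 × 10.771 = 1.7244, so P(H|E) = 1.7244/(1+1.7244) = 0.633.

P(H | E) ≈ 0.633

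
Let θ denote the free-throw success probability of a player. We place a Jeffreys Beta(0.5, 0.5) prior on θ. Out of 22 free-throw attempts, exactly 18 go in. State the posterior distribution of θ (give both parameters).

Posterior: Beta(18.5, 4.5)

Observing 18 successes and 4 failures updates Beta(0.5, 0.5) by adding the success and failure counts to the two shape parameters: α = 0.5+18 = 18.5, β = 0.5+4 = 4.5.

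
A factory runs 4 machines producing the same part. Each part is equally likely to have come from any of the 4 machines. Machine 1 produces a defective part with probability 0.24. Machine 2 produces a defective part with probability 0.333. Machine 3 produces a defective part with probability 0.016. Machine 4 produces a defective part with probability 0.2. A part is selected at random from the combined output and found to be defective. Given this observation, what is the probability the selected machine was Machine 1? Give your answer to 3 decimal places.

Posterior probability ≈ 0.304

P(defective|M1) = 0.24; P(defective|M2) = 0.333; P(defective|M3) = 0.016; P(defective|M4) = 0.2.
Prior × likelihood for each source: 0.25·0.24=0.06000, 0.25·0.333=0.08325, 0.25·0.016=0.004000, 0.25·0.2=0.05000. Summing gives P(defective) = 0.19725.
P(Machine 1 | defective) = 0.06000 / 0.19725 = 0.304.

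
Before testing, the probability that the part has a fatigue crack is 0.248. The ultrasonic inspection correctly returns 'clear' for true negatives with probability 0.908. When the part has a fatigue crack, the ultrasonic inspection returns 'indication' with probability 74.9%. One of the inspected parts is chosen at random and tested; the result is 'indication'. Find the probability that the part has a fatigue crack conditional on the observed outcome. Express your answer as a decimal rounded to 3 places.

P(H | E) ≈ 0.729

Write H for 'the part has a fatigue crack'. Prior odds H:¬H = 0.248/0.752 = 0.32979. For the 'indication' outcome, the likelihood ratio is 0.749/0.092 = 8.1413.
Posterior odds = 0.32979 × 8.1413 = 2.6849, so P(H|E) = 2.6849/(1+2.6849) = 0.729.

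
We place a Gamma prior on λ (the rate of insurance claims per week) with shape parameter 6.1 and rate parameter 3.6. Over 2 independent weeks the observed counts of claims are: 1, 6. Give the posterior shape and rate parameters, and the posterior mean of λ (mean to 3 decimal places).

Posterior: Gamma(shape=13.1, rate=5.6); mean ≈ 2.339

The Poisson likelihood adds the total count to the shape and the number of exposure periods to the rate. Here ∑xᵢ = 7 and n = 2, so shape 6.1→13.1 and rate 3.6→5.6.
E[λ | data] = 13.1/5.6 = 2.339.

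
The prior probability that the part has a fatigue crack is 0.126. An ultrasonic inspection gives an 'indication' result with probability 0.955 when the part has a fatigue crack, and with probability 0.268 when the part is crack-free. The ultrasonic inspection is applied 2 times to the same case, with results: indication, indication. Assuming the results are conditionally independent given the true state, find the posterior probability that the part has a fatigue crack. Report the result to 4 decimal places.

Posterior P(H) ≈ 0.6467

With H the event that the part has a fatigue crack, the joint likelihood of the observed sequence is P(data|H) = 0.955·0.955 = 0.91202 and P(data|¬H) = 0.268·0.268 = 0.071824.
Bayes: P(H|data) = 0.126·0.91202 / (0.126·0.91202 + 0.874·0.071824) = 0.11492/0.17769 = 0.6467.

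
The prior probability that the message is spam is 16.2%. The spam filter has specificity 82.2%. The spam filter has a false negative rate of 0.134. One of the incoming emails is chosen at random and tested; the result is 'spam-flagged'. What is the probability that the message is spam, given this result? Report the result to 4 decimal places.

P(H | E) ≈ 0.4847

Let H be the event that the message is spam. P(H) = 0.162, so P(¬H) = 0.838. With E the 'spam-flagged' result, P(E|H) = 0.866 and P(E|¬H) = 0.178.
P(E) = 0.866·0.162 + 0.178·0.838 = 0.14029 + 0.14916 = 0.28946.
By Bayes' theorem, P(H|E) = 0.14029 / 0.28946 = 0.4847.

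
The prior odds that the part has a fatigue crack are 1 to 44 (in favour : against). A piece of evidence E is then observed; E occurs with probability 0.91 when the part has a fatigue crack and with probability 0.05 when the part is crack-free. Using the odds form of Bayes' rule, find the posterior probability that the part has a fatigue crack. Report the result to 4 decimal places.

Prior odds = 1/44 = 0.022727. In log-odds, ln(0.022727) = -3.7842.
Add log likelihood ratio: ln(18.200) = 2.9014.
Posterior log-odds = -0.88277, so posterior odds = exp(-0.88277) = 0.41364. Converting, P(H|E) = 0.41364/1.4136 = 0.2926.

Posterior probability ≈ 0.2926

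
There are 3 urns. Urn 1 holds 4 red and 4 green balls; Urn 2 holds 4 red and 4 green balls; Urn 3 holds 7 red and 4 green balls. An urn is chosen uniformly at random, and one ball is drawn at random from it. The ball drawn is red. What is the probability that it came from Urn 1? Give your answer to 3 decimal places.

Posterior probability ≈ 0.306

P(red|Urn 1) = 0.5; P(red|Urn 2) = 0.5; P(red|Urn 3) = 0.6364.
Prior × likelihood for each source: 0.333333·0.5=0.1667, 0.333333·0.5=0.1667, 0.333333·0.6364=0.2121. Summing gives P(red) = 0.54545.
P(Urn 1 | red) = 0.1667 / 0.54545 = 0.306.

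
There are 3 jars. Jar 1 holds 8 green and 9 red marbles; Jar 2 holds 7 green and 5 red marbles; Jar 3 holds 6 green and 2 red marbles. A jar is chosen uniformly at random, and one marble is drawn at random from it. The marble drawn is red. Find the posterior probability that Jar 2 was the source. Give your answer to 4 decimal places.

P(red|Jar 1) = 0.5294; P(red|Jar 2) = 0.4167; P(red|Jar 3) = 0.25.
Prior × likelihood for each source: 0.333333·0.5294=0.1765, 0.333333·0.4167=0.1389, 0.333333·0.25=0.08333. Summing gives P(red) = 0.39869.
P(Jar 2 | red) = 0.1389 / 0.39869 = 0.3484.

Posterior probability ≈ 0.3484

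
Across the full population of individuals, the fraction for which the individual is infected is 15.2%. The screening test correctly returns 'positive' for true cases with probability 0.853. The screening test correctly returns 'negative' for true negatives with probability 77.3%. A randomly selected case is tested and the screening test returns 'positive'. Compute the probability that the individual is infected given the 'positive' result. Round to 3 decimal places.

Write H for 'the individual is infected'. Prior odds H:¬H = 0.152/0.848 = 0.17925. For the 'positive' outcome, the likelihood ratio is 0.853/0.227 = 3.7577.
Posterior odds = 0.17925 × 3.7577 = 0.67355, so P(H|E) = 0.67355/(1+0.67355) = 0.402.

P(H | E) ≈ 0.402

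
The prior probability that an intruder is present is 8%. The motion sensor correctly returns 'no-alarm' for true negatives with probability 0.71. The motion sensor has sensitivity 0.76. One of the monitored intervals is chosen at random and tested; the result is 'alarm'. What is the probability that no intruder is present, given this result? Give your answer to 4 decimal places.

P(¬H | E) ≈ 0.8144

Let H be the event that an intruder is present. P(H) = 0.08, so P(¬H) = 0.92. With E the 'alarm' result, P(E|H) = 0.76 and P(E|¬H) = 0.29.
P(E) = 0.76·0.08 + 0.29·0.92 = 0.060800 + 0.26680 = 0.32760.
By Bayes' theorem, P(H|E) = 0.060800 / 0.32760 = 0.1856. Hence P(¬H|E) = 1 − 0.1856 = 0.8144.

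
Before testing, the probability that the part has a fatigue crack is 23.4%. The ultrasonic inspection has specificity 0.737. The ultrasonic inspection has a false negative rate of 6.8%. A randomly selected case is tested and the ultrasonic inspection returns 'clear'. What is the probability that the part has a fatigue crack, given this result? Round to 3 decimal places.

Let H be the event that the part has a fatigue crack. P(H) = 0.234, so P(¬H) = 0.766. With E the 'clear' result, P(E|H) = 0.068 and P(E|¬H) = 0.737.
P(E) = 0.068·0.234 + 0.737·0.766 = 0.015912 + 0.56454 = 0.58045.
By Bayes' theorem, P(H|E) = 0.015912 / 0.58045 = 0.027.

P(H | E) ≈ 0.027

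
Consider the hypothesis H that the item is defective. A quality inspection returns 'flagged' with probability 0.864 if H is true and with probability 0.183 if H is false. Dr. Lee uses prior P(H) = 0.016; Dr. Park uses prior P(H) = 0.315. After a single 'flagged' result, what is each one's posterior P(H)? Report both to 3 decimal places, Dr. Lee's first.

Dr. Lee: 0.071; Dr. Park: 0.685

P('+'|H) = 0.864, P('+'|¬H) = 0.183.
Dr. Lee: numerator 0.864·0.016 = 0.013824; evidence = 0.013824+0.183·0.984 = 0.19390; posterior = 0.071.
Dr. Park: numerator 0.864·0.315 = 0.27216; evidence = 0.27216+0.183·0.685 = 0.39752; posterior = 0.685.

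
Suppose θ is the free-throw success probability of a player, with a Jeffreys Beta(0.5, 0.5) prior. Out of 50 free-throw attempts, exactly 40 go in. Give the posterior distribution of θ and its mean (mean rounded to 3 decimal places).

Posterior: Beta(40.5, 10.5); mean ≈ 0.794

Observing 40 successes and 10 failures updates Beta(0.5, 0.5) by adding the success and failure counts to the two shape parameters: α = 0.5+40 = 40.5, β = 0.5+10 = 10.5.
E[θ | data] = 40.5/(40.5+10.5) = 0.794.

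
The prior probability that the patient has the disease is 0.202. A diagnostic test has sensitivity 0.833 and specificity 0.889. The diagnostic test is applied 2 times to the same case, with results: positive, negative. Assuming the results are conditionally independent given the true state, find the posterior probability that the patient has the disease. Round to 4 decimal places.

Let H be the event that the patient has the disease; start with P(H) = 0.202. P('positive'|H) = 0.833, P('positive'|¬H) = 0.111.
Update on result 1 ('positive'): P(H) ← 0.833·0.2020 / (0.833·0.2020 + 0.111·0.7980) = 0.16827/0.25684 = 0.6551.
Update on result 2 ('negative'): P(H) ← 0.167·0.6551 / (0.167·0.6551 + 0.889·0.3449) = 0.10941/0.41600 = 0.2630.

Posterior P(H) ≈ 0.2630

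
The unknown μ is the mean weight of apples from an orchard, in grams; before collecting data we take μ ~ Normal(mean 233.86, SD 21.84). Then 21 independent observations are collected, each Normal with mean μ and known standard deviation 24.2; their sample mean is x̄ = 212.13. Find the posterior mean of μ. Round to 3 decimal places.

With known σ, the Normal prior is conjugate. Weight on the data is w = (n/σ²)/(n/σ² + 1/τ₀²) = 0.0358582/(0.0358582+0.00209650) = 0.94476.
Posterior mean = w·x̄ + (1−w)·μ₀ = 0.94476·212.13 + 0.055237·233.86 = 213.330.

Posterior mean ≈ 213.330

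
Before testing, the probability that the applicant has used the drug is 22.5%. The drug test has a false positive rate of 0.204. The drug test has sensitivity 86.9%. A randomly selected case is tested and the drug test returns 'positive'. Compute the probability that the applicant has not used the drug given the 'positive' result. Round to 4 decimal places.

Write H for 'the applicant has used the drug'. Prior odds H:¬H = 0.225/0.775 = 0.29032. For the 'positive' outcome, the likelihood ratio is 0.869/0.204 = 4.2598.
Posterior odds = 0.29032 × 4.2598 = 1.2367, so P(H|E) = 1.2367/(1+1.2367) = 0.5529. Then P(¬H|E) = 1 − 0.5529 = 0.4471.

P(¬H | E) ≈ 0.4471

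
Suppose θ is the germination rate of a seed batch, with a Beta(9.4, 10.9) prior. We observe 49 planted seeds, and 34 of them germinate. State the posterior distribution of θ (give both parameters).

The binomial likelihood is conjugate to the Beta prior: with 34 successes and 15 failures, the posterior is Beta(9.4+34, 10.9+15) = Beta(43.4, 25.9).

Posterior: Beta(43.4, 25.9)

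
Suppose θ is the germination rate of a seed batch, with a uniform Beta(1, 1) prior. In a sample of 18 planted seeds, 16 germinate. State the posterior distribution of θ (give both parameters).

The binomial likelihood is conjugate to the Beta prior: with 16 successes and 2 failures, the posterior is Beta(1+16, 1+2) = Beta(17, 3).

Posterior: Beta(17, 3)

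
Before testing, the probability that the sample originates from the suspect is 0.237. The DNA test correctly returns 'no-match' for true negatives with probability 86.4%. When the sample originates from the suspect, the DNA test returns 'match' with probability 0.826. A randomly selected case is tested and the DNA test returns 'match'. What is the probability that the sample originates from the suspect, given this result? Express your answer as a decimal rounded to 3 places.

Let H be the event that the sample originates from the suspect. P(H) = 0.237, so P(¬H) = 0.763. With E the 'match' result, P(E|H) = 0.826 and P(E|¬H) = 0.136.
P(E) = 0.826·0.237 + 0.136·0.763 = 0.19576 + 0.10377 = 0.29953.
By Bayes' theorem, P(H|E) = 0.19576 / 0.29953 = 0.654.

P(H | E) ≈ 0.654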